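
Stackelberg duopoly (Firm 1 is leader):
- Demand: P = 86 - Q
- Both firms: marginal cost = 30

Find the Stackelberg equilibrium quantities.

q₁* (leader) = 28.0, q₂* (follower) = 14.0

Work:
Follower's reaction: q₂ = (a - c - q₁)/2
Leader substitutes: π₁ = q₁·(a - q₁ - (a-c-q₁)/2 - c)
FOC: q₁* = (86 - 30)/2 = 28.00
Then: q₂* = (86 - 30 - 28.0)/2 = 14.00
Leader has first-mover advantage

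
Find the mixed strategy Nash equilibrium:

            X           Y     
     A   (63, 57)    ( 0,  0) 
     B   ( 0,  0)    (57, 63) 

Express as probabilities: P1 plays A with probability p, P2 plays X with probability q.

p = 0.525, q = 0.475

Work:
Find probabilities that make opponent indifferent:
P2 chooses q to make P1 indifferent between A and B
P1 chooses p to make P2 indifferent between X and Y
Mixed NE: P1 plays (A: 0.525, B: 0.475), P2 plays (X: 0.475, Y: 0.525)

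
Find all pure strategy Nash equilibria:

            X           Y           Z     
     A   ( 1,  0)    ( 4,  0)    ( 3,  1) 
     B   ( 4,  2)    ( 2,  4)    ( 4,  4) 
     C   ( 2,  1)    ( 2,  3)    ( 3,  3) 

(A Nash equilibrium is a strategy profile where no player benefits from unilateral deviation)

Nash equilibrium: (B, Z)

Work:
Best responses:
  P1 vs X: payoffs [1, 4, 2] → best response B (payoff 4)
  P1 vs Y: payoffs [4, 2, 2] → best response A (payoff 4)
  P1 vs Z: payoffs [3, 4, 3] → best response B (payoff 4)
  P2 vs A: payoffs [0, 0, 1] → best response Z (payoff 1)
  P2 vs B: payoffs [2, 4, 4] → best response Y/Z (payoff 4)
  P2 vs C: payoffs [1, 3, 3] → best response Y/Z (payoff 3)
Mutual best responses: (B,Z) → Nash equilibria.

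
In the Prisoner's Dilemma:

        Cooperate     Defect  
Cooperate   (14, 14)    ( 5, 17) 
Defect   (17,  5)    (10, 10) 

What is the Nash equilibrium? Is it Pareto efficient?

(Defect, Defect) is NE; not Pareto efficient

Work:
Defect dominates Cooperate for both players:
If P2 cooperates: Defect (17) > Cooperate (14)
If P2 defects: Defect (10) > Cooperate (5)
NE: (Defect, Defect) with payoff (10, 10)
But (Cooperate, Cooperate) = (14, 14) Pareto dominates (10, 10)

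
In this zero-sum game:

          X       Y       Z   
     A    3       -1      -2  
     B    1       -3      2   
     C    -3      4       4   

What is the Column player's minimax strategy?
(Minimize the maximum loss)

Column should play X, value = 3

Work:
Column player minimizes Row's maximum payoff:
Column X: max payoff to Row = 3
Column Y: max payoff to Row = 4
Column Z: max payoff to Row = 4
Minimum is 3, achieved by column X.
Minimax strategy: X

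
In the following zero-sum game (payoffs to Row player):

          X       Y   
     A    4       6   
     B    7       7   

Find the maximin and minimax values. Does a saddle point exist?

Maximin = 7, Minimax = 7, Saddle: True

Work:
Row minimums: [4, 7] → maximin = 7
Column maximums: [7, 7] → minimax = 7
Saddle point exists! Game value = 7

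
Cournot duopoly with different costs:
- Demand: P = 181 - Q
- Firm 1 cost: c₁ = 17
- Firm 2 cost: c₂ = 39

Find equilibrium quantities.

q₁* = 62.0, q₂* = 40.0

Work:
Reaction: q₁ = (181 - 17 - q₂)/2
Reaction: q₂ = (181 - 39 - q₁)/2
Solve simultaneously:
q₁* = (181 - 2×17 + 39)/3 = 62.0
q₂* = (181 - 2×39 + 17)/3 = 40.0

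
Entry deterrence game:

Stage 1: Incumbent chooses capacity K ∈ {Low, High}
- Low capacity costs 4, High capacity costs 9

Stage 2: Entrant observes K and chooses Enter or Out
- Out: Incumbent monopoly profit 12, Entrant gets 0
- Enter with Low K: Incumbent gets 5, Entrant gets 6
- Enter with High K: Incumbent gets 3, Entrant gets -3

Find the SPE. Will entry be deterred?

SPE: (High, Enter|Low, Out|High); Entry deterred. Incumbent net profit = 3

Work:
After Low K: Entrant enters (6 > 0)
After High K: Entrant stays out (-3 < 0)
Incumbent: Low → 5−4=1, High → 12−9=3
Incumbent chooses High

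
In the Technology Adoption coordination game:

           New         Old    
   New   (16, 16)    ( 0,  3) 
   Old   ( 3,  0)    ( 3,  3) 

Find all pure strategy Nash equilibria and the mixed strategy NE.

Pure NE: (New, New) and (Old, Old); Mixed NE: p = 0.1875, q = 0.1875

Work:
Check pure NE:
(New, New): (16, 16) - no unilateral deviation beneficial
(Old, Old): (3, 3) - no unilateral deviation beneficial
Mixed NE: P1 plays New with p = 0.1875, P2 plays New with q = 0.1875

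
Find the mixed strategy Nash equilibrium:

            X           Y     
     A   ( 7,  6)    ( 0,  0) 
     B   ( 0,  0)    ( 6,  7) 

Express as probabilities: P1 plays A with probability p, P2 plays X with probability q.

p = 0.5385, q = 0.4615

Work:
Find probabilities that make opponent indifferent:
P2 chooses q to make P1 indifferent between A and B
P1 chooses p to make P2 indifferent between X and Y
Mixed NE: P1 plays (A: 0.5385, B: 0.4615), P2 plays (X: 0.4615, Y: 0.5385)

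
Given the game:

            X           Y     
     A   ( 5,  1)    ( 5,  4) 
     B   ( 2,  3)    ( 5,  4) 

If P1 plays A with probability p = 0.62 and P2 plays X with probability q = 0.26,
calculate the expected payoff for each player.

E[P1] = 4.7036, E[P2] = 3.4176

Work:
E[P1] = p·q·π₁(A,X) + p·(1-q)·π₁(A,Y) + (1-p)·q·π₁(B,X) + (1-p)·(1-q)·π₁(B,Y)
= 0.62·0.26·5 + 0.62·0.74·5 + 0.38·0.26·2 + 0.38·0.74·5
= 4.7036

E[P2] = 3.4176 (similar calculation)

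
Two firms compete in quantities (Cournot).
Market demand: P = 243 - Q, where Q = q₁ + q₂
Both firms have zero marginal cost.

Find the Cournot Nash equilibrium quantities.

q₁* = q₂* = 81.0; P* = 81.0

Work:
Profit: π_i = P·q_i = (a - q_i - q_j)·q_i
FOC: ∂π_i/∂q_i = a - 2q_i - q_j = 0
Reaction function: q_i = (243 - q_j)/2
Symmetry: q* = 243/3 = 81.0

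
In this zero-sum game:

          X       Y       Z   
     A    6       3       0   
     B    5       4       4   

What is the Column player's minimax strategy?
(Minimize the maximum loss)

Column should play Y or Z (all achieve the minimum), value = 4

Work:
Column player minimizes Row's maximum payoff:
Column X: max payoff to Row = 6
Column Y: max payoff to Row = 4
Column Z: max payoff to Row = 4
Minimum is 4, achieved by columns Y, Z (tied).
Each of Y or Z is a minimax strategy.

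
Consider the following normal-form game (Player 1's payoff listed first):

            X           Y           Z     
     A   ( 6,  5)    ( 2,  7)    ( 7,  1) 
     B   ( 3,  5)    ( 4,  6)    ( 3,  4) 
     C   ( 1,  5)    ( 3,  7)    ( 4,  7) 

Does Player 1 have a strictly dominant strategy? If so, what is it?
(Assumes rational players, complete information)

No strictly dominant strategy exists for Player 1

Work:
A strategy strictly dominates another if it gives a strictly higher payoff against every opponent action. Compare each pair of P1's strategies column-by-column:
  A vs B: [6 vs 3, 2 vs 4, 7 vs 3] → A does not strictly dominate B (column Y: 2 ≤ 4)
  A vs C: [6 vs 1, 2 vs 3, 7 vs 4] → A does not strictly dominate C (column Y: 2 ≤ 3)
  B vs A: [3 vs 6, 4 vs 2, 3 vs 7] → B does not strictly dominate A (column X: 3 ≤ 6)
  B vs C: [3 vs 1, 4 vs 3, 3 vs 4] → B does not strictly dominate C (column Z: 3 ≤ 4)
  C vs A: [1 vs 6, 3 vs 2, 4 vs 7] → C does not strictly dominate A (column X: 1 ≤ 6)
  C vs B: [1 vs 3, 3 vs 4, 4 vs 3] → C does not strictly dominate B (column X: 1 ≤ 3)
No single strategy strictly dominates all others → no strictly dominant strategy.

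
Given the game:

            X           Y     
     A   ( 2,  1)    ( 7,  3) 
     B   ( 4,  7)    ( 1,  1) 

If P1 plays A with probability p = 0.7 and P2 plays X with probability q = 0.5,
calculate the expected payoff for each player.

E[P1] = 3.9, E[P2] = 2.6

Work:
E[P1] = p·q·π₁(A,X) + p·(1-q)·π₁(A,Y) + (1-p)·q·π₁(B,X) + (1-p)·(1-q)·π₁(B,Y)
= 0.7·0.5·2 + 0.7·0.5·7 + 0.3·0.5·4 + 0.3·0.5·1
= 3.9

E[P2] = 2.6 (similar calculation)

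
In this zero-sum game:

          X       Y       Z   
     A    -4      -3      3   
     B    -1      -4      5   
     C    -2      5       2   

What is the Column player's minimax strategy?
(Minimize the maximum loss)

Column should play X, value = -1

Work:
Column player minimizes Row's maximum payoff:
Column X: max payoff to Row = -1
Column Y: max payoff to Row = 5
Column Z: max payoff to Row = 5
Minimum is -1, achieved by column X.
Minimax strategy: X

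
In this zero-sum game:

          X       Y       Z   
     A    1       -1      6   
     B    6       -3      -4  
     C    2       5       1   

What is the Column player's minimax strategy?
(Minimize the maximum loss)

Column should play Y, value = 5

Work:
Column player minimizes Row's maximum payoff:
Column X: max payoff to Row = 6
Column Y: max payoff to Row = 5
Column Z: max payoff to Row = 6
Minimum is 5, achieved by column Y.
Minimax strategy: Y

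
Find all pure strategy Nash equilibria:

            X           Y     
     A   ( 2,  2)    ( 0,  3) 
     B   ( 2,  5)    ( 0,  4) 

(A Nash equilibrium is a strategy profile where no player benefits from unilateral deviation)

Nash equilibrium: (A, Y), (B, X)

Work:
Best responses:
  P1 vs X: payoffs [2, 2] → best response A/B (payoff 2)
  P1 vs Y: payoffs [0, 0] → best response A/B (payoff 0)
  P2 vs A: payoffs [2, 3] → best response Y (payoff 3)
  P2 vs B: payoffs [5, 4] → best response X (payoff 5)
Mutual best responses: (A,Y), (B,X) → Nash equilibria.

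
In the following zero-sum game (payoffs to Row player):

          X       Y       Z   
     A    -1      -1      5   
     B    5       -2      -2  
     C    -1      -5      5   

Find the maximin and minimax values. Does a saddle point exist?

Maximin = -1, Minimax = -1, Saddle: True

Work:
Row minimums: [-1, -2, -5] → maximin = -1
Column maximums: [5, -1, 5] → minimax = -1
Saddle point exists! Game value = -1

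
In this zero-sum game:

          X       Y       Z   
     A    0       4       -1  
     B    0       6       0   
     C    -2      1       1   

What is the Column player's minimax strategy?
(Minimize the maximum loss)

Column should play X, value = 0

Work:
Column player minimizes Row's maximum payoff:
Column X: max payoff to Row = 0
Column Y: max payoff to Row = 6
Column Z: max payoff to Row = 1
Minimum is 0, achieved by column X.
Minimax strategy: X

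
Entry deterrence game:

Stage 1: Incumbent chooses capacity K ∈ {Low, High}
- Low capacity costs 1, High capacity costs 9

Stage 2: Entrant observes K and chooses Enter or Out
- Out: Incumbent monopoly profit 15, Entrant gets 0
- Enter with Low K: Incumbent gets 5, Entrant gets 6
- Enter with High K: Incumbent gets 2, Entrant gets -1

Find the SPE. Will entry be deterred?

SPE: (High, Enter|Low, Out|High); Entry deterred. Incumbent net profit = 6

Work:
After Low K: Entrant enters (6 > 0)
After High K: Entrant stays out (-1 < 0)
Incumbent: Low → 5−1=4, High → 15−9=6
Incumbent chooses High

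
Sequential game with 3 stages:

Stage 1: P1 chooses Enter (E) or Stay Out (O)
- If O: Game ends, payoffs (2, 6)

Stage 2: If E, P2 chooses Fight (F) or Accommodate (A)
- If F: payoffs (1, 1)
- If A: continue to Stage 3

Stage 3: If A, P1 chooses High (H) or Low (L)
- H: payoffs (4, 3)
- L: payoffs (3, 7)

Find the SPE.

SPE: (E, A, H); Outcome (4, 3)

Work:
Stage 3: P1 chooses H (4 vs 3)
Stage 2: P2: F->1, A->3 (anticipating H). Choose A
Stage 1: P1: O->2, E->4 (anticipating A, H). Choose E
SPE path: E -> A -> H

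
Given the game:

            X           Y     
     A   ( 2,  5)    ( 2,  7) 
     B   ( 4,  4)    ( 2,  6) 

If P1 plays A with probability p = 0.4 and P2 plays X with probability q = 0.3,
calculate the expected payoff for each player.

E[P1] = 2.36, E[P2] = 5.8

Work:
E[P1] = p·q·π₁(A,X) + p·(1-q)·π₁(A,Y) + (1-p)·q·π₁(B,X) + (1-p)·(1-q)·π₁(B,Y)
= 0.4·0.3·2 + 0.4·0.7·2 + 0.6·0.3·4 + 0.6·0.7·2
= 2.36

E[P2] = 5.8 (similar calculation)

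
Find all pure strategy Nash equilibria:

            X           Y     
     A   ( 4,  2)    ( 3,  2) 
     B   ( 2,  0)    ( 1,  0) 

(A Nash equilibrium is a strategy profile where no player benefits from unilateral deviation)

Nash equilibrium: (A, X), (A, Y)

Work:
Best responses:
  P1 vs X: payoffs [4, 2] → best response A (payoff 4)
  P1 vs Y: payoffs [3, 1] → best response A (payoff 3)
  P2 vs A: payoffs [2, 2] → best response X/Y (payoff 2)
  P2 vs B: payoffs [0, 0] → best response X/Y (payoff 0)
Mutual best responses: (A,X), (A,Y) → Nash equilibria.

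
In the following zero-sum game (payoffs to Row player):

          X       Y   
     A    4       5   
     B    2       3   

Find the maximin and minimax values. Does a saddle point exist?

Maximin = 4, Minimax = 4, Saddle: True

Work:
Row minimums: [4, 2] → maximin = 4
Column maximums: [4, 5] → minimax = 4
Saddle point exists! Game value = 4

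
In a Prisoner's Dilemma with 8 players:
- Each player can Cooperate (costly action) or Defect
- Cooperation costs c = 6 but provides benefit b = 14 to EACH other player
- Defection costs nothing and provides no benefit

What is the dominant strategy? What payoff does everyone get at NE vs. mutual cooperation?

Dominant: Defect; NE payoff = 0; Coop payoff = 92

Work:
Defect dominates (saves cost c = 6, benefit to others is external)
NE: All defect → everyone gets 0
If all cooperate: each receives (7)×14 - 6 = 92
Social dilemma: 92 > 0 but NE gives 0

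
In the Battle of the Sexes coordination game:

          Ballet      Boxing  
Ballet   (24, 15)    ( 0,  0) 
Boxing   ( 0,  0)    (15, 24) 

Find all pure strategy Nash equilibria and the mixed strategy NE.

Pure NE: (Ballet, Ballet) and (Boxing, Boxing); Mixed NE: p = 0.6154, q = 0.3846

Work:
Check pure NE:
(Ballet, Ballet): (24, 15) - no unilateral deviation beneficial
(Boxing, Boxing): (15, 24) - no unilateral deviation beneficial
Mixed NE: P1 plays Ballet with p = 0.6154, P2 plays Ballet with q = 0.3846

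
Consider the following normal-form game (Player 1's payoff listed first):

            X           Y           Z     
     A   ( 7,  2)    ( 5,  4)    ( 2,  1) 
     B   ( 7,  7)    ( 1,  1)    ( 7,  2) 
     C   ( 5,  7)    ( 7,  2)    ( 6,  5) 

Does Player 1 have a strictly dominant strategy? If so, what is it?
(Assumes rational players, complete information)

No strictly dominant strategy exists for Player 1

Work:
A strategy strictly dominates another if it gives a strictly higher payoff against every opponent action. Compare each pair of P1's strategies column-by-column:
  A vs B: [7 vs 7, 5 vs 1, 2 vs 7] → A does not strictly dominate B (column X: 7 ≤ 7)
  A vs C: [7 vs 5, 5 vs 7, 2 vs 6] → A does not strictly dominate C (column Y: 5 ≤ 7)
  B vs A: [7 vs 7, 1 vs 5, 7 vs 2] → B does not strictly dominate A (column X: 7 ≤ 7)
  B vs C: [7 vs 5, 1 vs 7, 7 vs 6] → B does not strictly dominate C (column Y: 1 ≤ 7)
  C vs A: [5 vs 7, 7 vs 5, 6 vs 2] → C does not strictly dominate A (column X: 5 ≤ 7)
  C vs B: [5 vs 7, 7 vs 1, 6 vs 7] → C does not strictly dominate B (column X: 5 ≤ 7)
No single strategy strictly dominates all others → no strictly dominant strategy.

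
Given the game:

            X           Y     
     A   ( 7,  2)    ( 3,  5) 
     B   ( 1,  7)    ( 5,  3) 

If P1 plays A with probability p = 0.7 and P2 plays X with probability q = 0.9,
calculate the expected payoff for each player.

E[P1] = 5.04, E[P2] = 3.59

Work:
E[P1] = p·q·π₁(A,X) + p·(1-q)·π₁(A,Y) + (1-p)·q·π₁(B,X) + (1-p)·(1-q)·π₁(B,Y)
= 0.7·0.9·7 + 0.7·0.1·3 + 0.3·0.9·1 + 0.3·0.1·5
= 5.04

E[P2] = 3.59 (similar calculation)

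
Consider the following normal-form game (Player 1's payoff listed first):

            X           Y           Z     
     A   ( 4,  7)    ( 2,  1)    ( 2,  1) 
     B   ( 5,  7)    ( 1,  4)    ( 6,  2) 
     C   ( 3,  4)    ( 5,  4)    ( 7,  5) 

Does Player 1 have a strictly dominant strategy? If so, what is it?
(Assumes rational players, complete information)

No strictly dominant strategy exists for Player 1

Work:
A strategy strictly dominates another if it gives a strictly higher payoff against every opponent action. Compare each pair of P1's strategies column-by-column:
  A vs B: [4 vs 5, 2 vs 1, 2 vs 6] → A does not strictly dominate B (column X: 4 ≤ 5)
  A vs C: [4 vs 3, 2 vs 5, 2 vs 7] → A does not strictly dominate C (column Y: 2 ≤ 5)
  B vs A: [5 vs 4, 1 vs 2, 6 vs 2] → B does not strictly dominate A (column Y: 1 ≤ 2)
  B vs C: [5 vs 3, 1 vs 5, 6 vs 7] → B does not strictly dominate C (column Y: 1 ≤ 5)
  C vs A: [3 vs 4, 5 vs 2, 7 vs 2] → C does not strictly dominate A (column X: 3 ≤ 4)
  C vs B: [3 vs 5, 5 vs 1, 7 vs 6] → C does not strictly dominate B (column X: 3 ≤ 5)
No single strategy strictly dominates all others → no strictly dominant strategy.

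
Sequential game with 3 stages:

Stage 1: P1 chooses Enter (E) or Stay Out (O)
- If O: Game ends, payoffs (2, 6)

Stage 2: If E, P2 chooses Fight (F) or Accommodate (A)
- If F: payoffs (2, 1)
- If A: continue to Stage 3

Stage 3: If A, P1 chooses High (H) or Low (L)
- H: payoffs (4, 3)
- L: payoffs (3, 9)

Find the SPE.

SPE: (E, A, H); Outcome (4, 3)

Work:
Stage 3: P1 chooses H (4 vs 3)
Stage 2: P2: F->1, A->3 (anticipating H). Choose A
Stage 1: P1: O->2, E->4 (anticipating A, H). Choose E
SPE path: E -> A -> H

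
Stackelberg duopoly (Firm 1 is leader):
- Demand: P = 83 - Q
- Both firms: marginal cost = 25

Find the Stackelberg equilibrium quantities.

q₁* (leader) = 29.0, q₂* (follower) = 14.5

Work:
Follower's reaction: q₂ = (a - c - q₁)/2
Leader substitutes: π₁ = q₁·(a - q₁ - (a-c-q₁)/2 - c)
FOC: q₁* = (83 - 25)/2 = 29.00
Then: q₂* = (83 - 25 - 29.0)/2 = 14.50
Leader has first-mover advantage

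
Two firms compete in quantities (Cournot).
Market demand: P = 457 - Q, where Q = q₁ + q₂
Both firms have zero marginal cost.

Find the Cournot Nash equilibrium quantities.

q₁* = q₂* = 152.33; P* = 152.33

Work:
Profit: π_i = P·q_i = (a - q_i - q_j)·q_i
FOC: ∂π_i/∂q_i = a - 2q_i - q_j = 0
Reaction function: q_i = (457 - q_j)/2
Symmetry: q* = 457/3 = 152.33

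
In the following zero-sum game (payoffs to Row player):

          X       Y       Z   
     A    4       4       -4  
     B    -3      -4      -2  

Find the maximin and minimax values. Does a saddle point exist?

Maximin = -4, Minimax = -2, Saddle: False

Work:
Row minimums: [-4, -4] → maximin = -4
Column maximums: [4, 4, -2] → minimax = -2
No saddle point (maximin ≠ minimax). Mixed strategy needed.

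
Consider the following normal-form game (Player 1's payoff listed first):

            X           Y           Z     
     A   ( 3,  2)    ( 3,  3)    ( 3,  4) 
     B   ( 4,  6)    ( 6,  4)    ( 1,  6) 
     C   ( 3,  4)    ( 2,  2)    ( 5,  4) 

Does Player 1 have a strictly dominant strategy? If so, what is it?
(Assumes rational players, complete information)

No strictly dominant strategy exists for Player 1

Work:
A strategy strictly dominates another if it gives a strictly higher payoff against every opponent action. Compare each pair of P1's strategies column-by-column:
  A vs B: [3 vs 4, 3 vs 6, 3 vs 1] → A does not strictly dominate B (column X: 3 ≤ 4)
  A vs C: [3 vs 3, 3 vs 2, 3 vs 5] → A does not strictly dominate C (column X: 3 ≤ 3)
  B vs A: [4 vs 3, 6 vs 3, 1 vs 3] → B does not strictly dominate A (column Z: 1 ≤ 3)
  B vs C: [4 vs 3, 6 vs 2, 1 vs 5] → B does not strictly dominate C (column Z: 1 ≤ 5)
  C vs A: [3 vs 3, 2 vs 3, 5 vs 3] → C does not strictly dominate A (column X: 3 ≤ 3)
  C vs B: [3 vs 4, 2 vs 6, 5 vs 1] → C does not strictly dominate B (column X: 3 ≤ 4)
No single strategy strictly dominates all others → no strictly dominant strategy.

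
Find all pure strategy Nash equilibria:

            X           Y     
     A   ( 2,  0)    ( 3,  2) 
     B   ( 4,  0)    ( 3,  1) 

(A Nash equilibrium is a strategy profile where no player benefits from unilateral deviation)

Nash equilibrium: (A, Y), (B, Y)

Work:
Best responses:
  P1 vs X: payoffs [2, 4] → best response B (payoff 4)
  P1 vs Y: payoffs [3, 3] → best response A/B (payoff 3)
  P2 vs A: payoffs [0, 2] → best response Y (payoff 2)
  P2 vs B: payoffs [0, 1] → best response Y (payoff 1)
Mutual best responses: (A,Y), (B,Y) → Nash equilibria.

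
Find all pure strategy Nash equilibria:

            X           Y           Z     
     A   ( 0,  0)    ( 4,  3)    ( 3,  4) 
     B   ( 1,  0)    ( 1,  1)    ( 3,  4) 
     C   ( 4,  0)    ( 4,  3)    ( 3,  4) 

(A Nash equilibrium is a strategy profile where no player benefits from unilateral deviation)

Nash equilibrium: (A, Z), (B, Z), (C, Z)

Work:
Best responses:
  P1 vs X: payoffs [0, 1, 4] → best response C (payoff 4)
  P1 vs Y: payoffs [4, 1, 4] → best response A/C (payoff 4)
  P1 vs Z: payoffs [3, 3, 3] → best response A/B/C (payoff 3)
  P2 vs A: payoffs [0, 3, 4] → best response Z (payoff 4)
  P2 vs B: payoffs [0, 1, 4] → best response Z (payoff 4)
  P2 vs C: payoffs [0, 3, 4] → best response Z (payoff 4)
Mutual best responses: (A,Z), (B,Z), (C,Z) → Nash equilibria.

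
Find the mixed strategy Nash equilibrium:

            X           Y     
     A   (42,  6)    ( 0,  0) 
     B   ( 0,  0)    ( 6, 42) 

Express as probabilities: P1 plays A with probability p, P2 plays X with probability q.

p = 0.875, q = 0.125

Work:
Find probabilities that make opponent indifferent:
P2 chooses q to make P1 indifferent between A and B
P1 chooses p to make P2 indifferent between X and Y
Mixed NE: P1 plays (A: 0.875, B: 0.125), P2 plays (X: 0.125, Y: 0.875)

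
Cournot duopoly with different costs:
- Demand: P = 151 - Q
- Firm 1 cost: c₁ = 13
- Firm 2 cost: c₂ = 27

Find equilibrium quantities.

q₁* = 50.67, q₂* = 36.67

Work:
Reaction: q₁ = (151 - 13 - q₂)/2
Reaction: q₂ = (151 - 27 - q₁)/2
Solve simultaneously:
q₁* = (151 - 2×13 + 27)/3 = 50.67
q₂* = (151 - 2×27 + 13)/3 = 36.67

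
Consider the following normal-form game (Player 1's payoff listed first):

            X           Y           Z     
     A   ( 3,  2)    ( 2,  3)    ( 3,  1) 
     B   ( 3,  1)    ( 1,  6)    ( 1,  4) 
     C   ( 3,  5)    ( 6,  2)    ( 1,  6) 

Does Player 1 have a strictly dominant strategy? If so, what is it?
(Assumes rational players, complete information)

No strictly dominant strategy exists for Player 1

Work:
A strategy strictly dominates another if it gives a strictly higher payoff against every opponent action. Compare each pair of P1's strategies column-by-column:
  A vs B: [3 vs 3, 2 vs 1, 3 vs 1] → A does not strictly dominate B (column X: 3 ≤ 3)
  A vs C: [3 vs 3, 2 vs 6, 3 vs 1] → A does not strictly dominate C (column X: 3 ≤ 3)
  B vs A: [3 vs 3, 1 vs 2, 1 vs 3] → B does not strictly dominate A (column X: 3 ≤ 3)
  B vs C: [3 vs 3, 1 vs 6, 1 vs 1] → B does not strictly dominate C (column X: 3 ≤ 3)
  C vs A: [3 vs 3, 6 vs 2, 1 vs 3] → C does not strictly dominate A (column X: 3 ≤ 3)
  C vs B: [3 vs 3, 6 vs 1, 1 vs 1] → C does not strictly dominate B (column X: 3 ≤ 3)
No single strategy strictly dominates all others → no strictly dominant strategy.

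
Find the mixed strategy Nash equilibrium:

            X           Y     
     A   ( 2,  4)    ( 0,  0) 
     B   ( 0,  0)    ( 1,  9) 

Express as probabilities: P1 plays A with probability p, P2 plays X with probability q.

p = 0.6923, q = 0.3333

Work:
Find probabilities that make opponent indifferent:
P2 chooses q to make P1 indifferent between A and B
P1 chooses p to make P2 indifferent between X and Y
Mixed NE: P1 plays (A: 0.6923, B: 0.3077), P2 plays (X: 0.3333, Y: 0.6667)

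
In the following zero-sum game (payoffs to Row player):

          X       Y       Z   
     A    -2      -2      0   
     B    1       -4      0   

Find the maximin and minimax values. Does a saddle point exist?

Maximin = -2, Minimax = -2, Saddle: True

Work:
Row minimums: [-2, -4] → maximin = -2
Column maximums: [1, -2, 0] → minimax = -2
Saddle point exists! Game value = -2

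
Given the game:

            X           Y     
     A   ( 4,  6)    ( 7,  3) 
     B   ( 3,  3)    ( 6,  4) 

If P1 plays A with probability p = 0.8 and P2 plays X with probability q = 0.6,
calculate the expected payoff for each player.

E[P1] = 5.0, E[P2] = 4.52

Work:
E[P1] = p·q·π₁(A,X) + p·(1-q)·π₁(A,Y) + (1-p)·q·π₁(B,X) + (1-p)·(1-q)·π₁(B,Y)
= 0.8·0.6·4 + 0.8·0.4·7 + 0.2·0.6·3 + 0.2·0.4·6
= 5.0

E[P2] = 4.52 (similar calculation)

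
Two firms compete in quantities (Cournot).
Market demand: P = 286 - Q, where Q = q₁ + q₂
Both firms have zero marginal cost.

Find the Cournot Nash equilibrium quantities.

q₁* = q₂* = 95.33; P* = 95.33

Work:
Profit: π_i = P·q_i = (a - q_i - q_j)·q_i
FOC: ∂π_i/∂q_i = a - 2q_i - q_j = 0
Reaction function: q_i = (286 - q_j)/2
Symmetry: q* = 286/3 = 95.33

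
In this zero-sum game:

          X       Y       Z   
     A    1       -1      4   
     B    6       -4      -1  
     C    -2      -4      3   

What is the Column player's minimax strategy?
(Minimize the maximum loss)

Column should play Y, value = -1

Work:
Column player minimizes Row's maximum payoff:
Column X: max payoff to Row = 6
Column Y: max payoff to Row = -1
Column Z: max payoff to Row = 4
Minimum is -1, achieved by column Y.
Minimax strategy: Y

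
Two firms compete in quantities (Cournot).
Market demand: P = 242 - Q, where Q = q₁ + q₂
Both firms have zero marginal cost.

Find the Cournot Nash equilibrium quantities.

q₁* = q₂* = 80.67; P* = 80.67

Work:
Profit: π_i = P·q_i = (a - q_i - q_j)·q_i
FOC: ∂π_i/∂q_i = a - 2q_i - q_j = 0
Reaction function: q_i = (242 - q_j)/2
Symmetry: q* = 242/3 = 80.67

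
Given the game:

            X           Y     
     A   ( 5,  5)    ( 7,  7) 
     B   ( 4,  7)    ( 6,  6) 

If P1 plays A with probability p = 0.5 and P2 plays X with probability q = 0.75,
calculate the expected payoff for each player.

E[P1] = 5.0, E[P2] = 6.125

Work:
E[P1] = p·q·π₁(A,X) + p·(1-q)·π₁(A,Y) + (1-p)·q·π₁(B,X) + (1-p)·(1-q)·π₁(B,Y)
= 0.5·0.75·5 + 0.5·0.25·7 + 0.5·0.75·4 + 0.5·0.25·6
= 5.0

E[P2] = 6.125 (similar calculation)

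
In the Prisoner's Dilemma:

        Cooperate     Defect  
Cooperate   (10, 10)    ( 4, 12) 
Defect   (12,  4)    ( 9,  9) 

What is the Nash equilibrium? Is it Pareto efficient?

(Defect, Defect) is NE; not Pareto efficient

Work:
Defect dominates Cooperate for both players:
If P2 cooperates: Defect (12) > Cooperate (10)
If P2 defects: Defect (9) > Cooperate (4)
NE: (Defect, Defect) with payoff (9, 9)
But (Cooperate, Cooperate) = (10, 10) Pareto dominates (9, 9)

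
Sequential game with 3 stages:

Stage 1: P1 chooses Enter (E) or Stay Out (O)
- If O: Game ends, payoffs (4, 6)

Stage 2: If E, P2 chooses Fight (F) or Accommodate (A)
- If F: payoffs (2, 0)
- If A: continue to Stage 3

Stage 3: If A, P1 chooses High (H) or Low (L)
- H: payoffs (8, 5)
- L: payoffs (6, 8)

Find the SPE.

SPE: (E, A, H); Outcome (8, 5)

Work:
Stage 3: P1 chooses H (8 vs 6)
Stage 2: P2: F->0, A->5 (anticipating H). Choose A
Stage 1: P1: O->4, E->8 (anticipating A, H). Choose E
SPE path: E -> A -> H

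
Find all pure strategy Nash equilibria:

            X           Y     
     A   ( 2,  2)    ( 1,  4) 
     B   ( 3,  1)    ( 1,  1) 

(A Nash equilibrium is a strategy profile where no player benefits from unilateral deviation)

Nash equilibrium: (A, Y), (B, X), (B, Y)

Work:
Best responses:
  P1 vs X: payoffs [2, 3] → best response B (payoff 3)
  P1 vs Y: payoffs [1, 1] → best response A/B (payoff 1)
  P2 vs A: payoffs [2, 4] → best response Y (payoff 4)
  P2 vs B: payoffs [1, 1] → best response X/Y (payoff 1)
Mutual best responses: (A,Y), (B,X), (B,Y) → Nash equilibria.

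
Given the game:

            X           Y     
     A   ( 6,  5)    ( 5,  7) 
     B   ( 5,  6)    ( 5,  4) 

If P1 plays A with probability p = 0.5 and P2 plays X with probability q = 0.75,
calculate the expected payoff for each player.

E[P1] = 5.375, E[P2] = 5.5

Work:
E[P1] = p·q·π₁(A,X) + p·(1-q)·π₁(A,Y) + (1-p)·q·π₁(B,X) + (1-p)·(1-q)·π₁(B,Y)
= 0.5·0.75·6 + 0.5·0.25·5 + 0.5·0.75·5 + 0.5·0.25·5
= 5.375

E[P2] = 5.5 (similar calculation)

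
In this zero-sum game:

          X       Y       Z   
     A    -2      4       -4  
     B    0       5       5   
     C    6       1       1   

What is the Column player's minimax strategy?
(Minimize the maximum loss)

Column should play Y or Z (all achieve the minimum), value = 5

Work:
Column player minimizes Row's maximum payoff:
Column X: max payoff to Row = 6
Column Y: max payoff to Row = 5
Column Z: max payoff to Row = 5
Minimum is 5, achieved by columns Y, Z (tied).
Each of Y or Z is a minimax strategy.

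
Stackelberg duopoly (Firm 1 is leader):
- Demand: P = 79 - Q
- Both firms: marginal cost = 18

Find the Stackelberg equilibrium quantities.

q₁* (leader) = 30.5, q₂* (follower) = 15.25

Work:
Follower's reaction: q₂ = (a - c - q₁)/2
Leader substitutes: π₁ = q₁·(a - q₁ - (a-c-q₁)/2 - c)
FOC: q₁* = (79 - 18)/2 = 30.50
Then: q₂* = (79 - 18 - 30.5)/2 = 15.25
Leader has first-mover advantage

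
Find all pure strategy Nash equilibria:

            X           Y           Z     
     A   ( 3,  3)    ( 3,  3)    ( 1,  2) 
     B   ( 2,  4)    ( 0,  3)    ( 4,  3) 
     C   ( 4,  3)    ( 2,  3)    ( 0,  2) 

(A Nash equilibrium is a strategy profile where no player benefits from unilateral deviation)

Nash equilibrium: (A, Y), (C, X)

Work:
Best responses:
  P1 vs X: payoffs [3, 2, 4] → best response C (payoff 4)
  P1 vs Y: payoffs [3, 0, 2] → best response A (payoff 3)
  P1 vs Z: payoffs [1, 4, 0] → best response B (payoff 4)
  P2 vs A: payoffs [3, 3, 2] → best response X/Y (payoff 3)
  P2 vs B: payoffs [4, 3, 3] → best response X (payoff 4)
  P2 vs C: payoffs [3, 3, 2] → best response X/Y (payoff 3)
Mutual best responses: (A,Y), (C,X) → Nash equilibria.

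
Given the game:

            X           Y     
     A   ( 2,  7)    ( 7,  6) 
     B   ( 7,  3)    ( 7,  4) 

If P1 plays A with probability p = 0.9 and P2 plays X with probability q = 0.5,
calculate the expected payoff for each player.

E[P1] = 4.75, E[P2] = 6.2

Work:
E[P1] = p·q·π₁(A,X) + p·(1-q)·π₁(A,Y) + (1-p)·q·π₁(B,X) + (1-p)·(1-q)·π₁(B,Y)
= 0.9·0.5·2 + 0.9·0.5·7 + 0.1·0.5·7 + 0.1·0.5·7
= 4.75

E[P2] = 6.2 (similar calculation)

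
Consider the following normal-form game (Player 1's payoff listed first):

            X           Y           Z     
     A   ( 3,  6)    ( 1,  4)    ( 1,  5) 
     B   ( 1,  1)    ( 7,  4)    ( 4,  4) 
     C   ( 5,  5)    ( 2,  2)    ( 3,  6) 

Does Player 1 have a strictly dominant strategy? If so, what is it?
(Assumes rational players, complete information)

No strictly dominant strategy exists for Player 1

Work:
A strategy strictly dominates another if it gives a strictly higher payoff against every opponent action. Compare each pair of P1's strategies column-by-column:
  A vs B: [3 vs 1, 1 vs 7, 1 vs 4] → A does not strictly dominate B (column Y: 1 ≤ 7)
  A vs C: [3 vs 5, 1 vs 2, 1 vs 3] → A does not strictly dominate C (column X: 3 ≤ 5)
  B vs A: [1 vs 3, 7 vs 1, 4 vs 1] → B does not strictly dominate A (column X: 1 ≤ 3)
  B vs C: [1 vs 5, 7 vs 2, 4 vs 3] → B does not strictly dominate C (column X: 1 ≤ 5)
  C vs A: [5 vs 3, 2 vs 1, 3 vs 1] → C strictly dominates A
  C vs B: [5 vs 1, 2 vs 7, 3 vs 4] → C does not strictly dominate B (column Y: 2 ≤ 7)
No single strategy strictly dominates all others → no strictly dominant strategy.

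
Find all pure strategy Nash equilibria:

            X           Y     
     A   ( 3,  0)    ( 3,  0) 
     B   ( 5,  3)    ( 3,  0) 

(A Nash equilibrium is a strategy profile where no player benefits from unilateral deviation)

Nash equilibrium: (A, Y), (B, X)

Work:
Best responses:
  P1 vs X: payoffs [3, 5] → best response B (payoff 5)
  P1 vs Y: payoffs [3, 3] → best response A/B (payoff 3)
  P2 vs A: payoffs [0, 0] → best response X/Y (payoff 0)
  P2 vs B: payoffs [3, 0] → best response X (payoff 3)
Mutual best responses: (A,Y), (B,X) → Nash equilibria.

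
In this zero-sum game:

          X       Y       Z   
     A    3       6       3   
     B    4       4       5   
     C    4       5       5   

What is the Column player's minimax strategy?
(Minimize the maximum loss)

Column should play X, value = 4

Work:
Column player minimizes Row's maximum payoff:
Column X: max payoff to Row = 4
Column Y: max payoff to Row = 6
Column Z: max payoff to Row = 5
Minimum is 4, achieved by column X.
Minimax strategy: X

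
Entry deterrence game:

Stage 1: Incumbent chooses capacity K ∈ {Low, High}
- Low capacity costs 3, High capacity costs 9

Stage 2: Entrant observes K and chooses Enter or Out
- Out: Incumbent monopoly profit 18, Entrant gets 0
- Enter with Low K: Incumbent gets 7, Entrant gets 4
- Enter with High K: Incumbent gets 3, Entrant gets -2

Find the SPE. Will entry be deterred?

SPE: (High, Enter|Low, Out|High); Entry deterred. Incumbent net profit = 9

Work:
After Low K: Entrant enters (4 > 0)
After High K: Entrant stays out (-2 < 0)
Incumbent: Low → 7−3=4, High → 18−9=9
Incumbent chooses High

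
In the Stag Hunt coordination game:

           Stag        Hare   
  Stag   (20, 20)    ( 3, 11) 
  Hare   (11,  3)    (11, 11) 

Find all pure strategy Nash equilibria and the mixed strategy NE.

Pure NE: (Stag, Stag) and (Hare, Hare); Mixed NE: p = 0.4706, q = 0.4706

Work:
Check pure NE:
(Stag, Stag): (20, 20) - no unilateral deviation beneficial
(Hare, Hare): (11, 11) - no unilateral deviation beneficial
Mixed NE: P1 plays Stag with p = 0.4706, P2 plays Stag with q = 0.4706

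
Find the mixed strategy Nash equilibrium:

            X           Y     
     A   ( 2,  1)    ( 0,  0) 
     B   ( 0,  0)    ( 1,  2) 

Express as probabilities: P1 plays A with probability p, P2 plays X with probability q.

p = 0.6667, q = 0.3333

Work:
Find probabilities that make opponent indifferent:
P2 chooses q to make P1 indifferent between A and B
P1 chooses p to make P2 indifferent between X and Y
Mixed NE: P1 plays (A: 0.6667, B: 0.3333), P2 plays (X: 0.3333, Y: 0.6667)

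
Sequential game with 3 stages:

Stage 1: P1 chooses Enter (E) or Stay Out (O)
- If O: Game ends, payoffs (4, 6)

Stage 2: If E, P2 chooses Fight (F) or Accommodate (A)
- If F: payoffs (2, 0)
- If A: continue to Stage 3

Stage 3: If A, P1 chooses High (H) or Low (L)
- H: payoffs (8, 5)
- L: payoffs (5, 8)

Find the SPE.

SPE: (E, A, H); Outcome (8, 5)

Work:
Stage 3: P1 chooses H (8 vs 5)
Stage 2: P2: F->0, A->5 (anticipating H). Choose A
Stage 1: P1: O->4, E->8 (anticipating A, H). Choose E
SPE path: E -> A -> H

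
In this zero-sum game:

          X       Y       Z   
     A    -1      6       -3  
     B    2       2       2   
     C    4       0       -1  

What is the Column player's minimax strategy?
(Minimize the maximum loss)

Column should play Z, value = 2

Work:
Column player minimizes Row's maximum payoff:
Column X: max payoff to Row = 4
Column Y: max payoff to Row = 6
Column Z: max payoff to Row = 2
Minimum is 2, achieved by column Z.
Minimax strategy: Z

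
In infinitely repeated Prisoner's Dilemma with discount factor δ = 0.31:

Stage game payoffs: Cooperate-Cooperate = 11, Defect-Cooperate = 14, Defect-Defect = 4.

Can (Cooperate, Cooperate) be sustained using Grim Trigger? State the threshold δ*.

δ* = 0.3; since δ = 0.31 ≥ 0.3, cooperation can be sustained

Work:
For Grim Trigger:
Cooperate forever: 11/(1-δ)
Defect then punished: 14 + 4·δ/(1-δ)
Need: 11/(1-δ) ≥ 14 + 4·δ/(1-δ)
Solving: δ ≥ (T-R)/(T-P) = (14-11)/(14-4) = 0.3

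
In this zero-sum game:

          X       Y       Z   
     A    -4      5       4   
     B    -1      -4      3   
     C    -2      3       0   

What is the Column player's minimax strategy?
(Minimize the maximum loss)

Column should play X, value = -1

Work:
Column player minimizes Row's maximum payoff:
Column X: max payoff to Row = -1
Column Y: max payoff to Row = 5
Column Z: max payoff to Row = 4
Minimum is -1, achieved by column X.
Minimax strategy: X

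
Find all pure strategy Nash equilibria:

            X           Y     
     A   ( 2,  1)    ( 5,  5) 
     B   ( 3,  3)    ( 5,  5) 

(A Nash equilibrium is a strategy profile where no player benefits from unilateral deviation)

Nash equilibrium: (A, Y), (B, Y)

Work:
Best responses:
  P1 vs X: payoffs [2, 3] → best response B (payoff 3)
  P1 vs Y: payoffs [5, 5] → best response A/B (payoff 5)
  P2 vs A: payoffs [1, 5] → best response Y (payoff 5)
  P2 vs B: payoffs [3, 5] → best response Y (payoff 5)
Mutual best responses: (A,Y), (B,Y) → Nash equilibria.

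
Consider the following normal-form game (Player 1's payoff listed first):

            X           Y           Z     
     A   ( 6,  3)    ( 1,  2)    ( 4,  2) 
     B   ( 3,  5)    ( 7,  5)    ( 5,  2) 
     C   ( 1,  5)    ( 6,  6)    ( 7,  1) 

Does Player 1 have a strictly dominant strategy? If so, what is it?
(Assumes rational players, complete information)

No strictly dominant strategy exists for Player 1

Work:
A strategy strictly dominates another if it gives a strictly higher payoff against every opponent action. Compare each pair of P1's strategies column-by-column:
  A vs B: [6 vs 3, 1 vs 7, 4 vs 5] → A does not strictly dominate B (column Y: 1 ≤ 7)
  A vs C: [6 vs 1, 1 vs 6, 4 vs 7] → A does not strictly dominate C (column Y: 1 ≤ 6)
  B vs A: [3 vs 6, 7 vs 1, 5 vs 4] → B does not strictly dominate A (column X: 3 ≤ 6)
  B vs C: [3 vs 1, 7 vs 6, 5 vs 7] → B does not strictly dominate C (column Z: 5 ≤ 7)
  C vs A: [1 vs 6, 6 vs 1, 7 vs 4] → C does not strictly dominate A (column X: 1 ≤ 6)
  C vs B: [1 vs 3, 6 vs 7, 7 vs 5] → C does not strictly dominate B (column X: 1 ≤ 3)
No single strategy strictly dominates all others → no strictly dominant strategy.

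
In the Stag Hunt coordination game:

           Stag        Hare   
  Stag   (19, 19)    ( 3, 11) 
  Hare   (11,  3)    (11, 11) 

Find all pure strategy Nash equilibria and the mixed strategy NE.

Pure NE: (Stag, Stag) and (Hare, Hare); Mixed NE: p = 0.5, q = 0.5

Work:
Check pure NE:
(Stag, Stag): (19, 19) - no unilateral deviation beneficial
(Hare, Hare): (11, 11) - no unilateral deviation beneficial
Mixed NE: P1 plays Stag with p = 0.5, P2 plays Stag with q = 0.5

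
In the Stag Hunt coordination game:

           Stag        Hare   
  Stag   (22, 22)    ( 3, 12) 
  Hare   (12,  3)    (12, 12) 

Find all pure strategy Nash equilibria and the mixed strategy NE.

Pure NE: (Stag, Stag) and (Hare, Hare); Mixed NE: p = 0.4737, q = 0.4737

Work:
Check pure NE:
(Stag, Stag): (22, 22) - no unilateral deviation beneficial
(Hare, Hare): (12, 12) - no unilateral deviation beneficial
Mixed NE: P1 plays Stag with p = 0.4737, P2 plays Stag with q = 0.4737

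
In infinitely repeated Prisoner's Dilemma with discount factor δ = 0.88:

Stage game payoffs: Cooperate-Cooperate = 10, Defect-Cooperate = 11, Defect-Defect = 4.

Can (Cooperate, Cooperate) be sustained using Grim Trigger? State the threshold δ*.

δ* = 0.1429; since δ = 0.88 ≥ 0.1429, cooperation can be sustained

Work:
For Grim Trigger:
Cooperate forever: 10/(1-δ)
Defect then punished: 11 + 4·δ/(1-δ)
Need: 10/(1-δ) ≥ 11 + 4·δ/(1-δ)
Solving: δ ≥ (T-R)/(T-P) = (11-10)/(11-4) = 0.1429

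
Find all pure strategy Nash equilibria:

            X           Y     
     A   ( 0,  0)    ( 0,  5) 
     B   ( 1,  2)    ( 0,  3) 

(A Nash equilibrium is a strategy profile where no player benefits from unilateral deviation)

Nash equilibrium: (A, Y), (B, Y)

Work:
Best responses:
  P1 vs X: payoffs [0, 1] → best response B (payoff 1)
  P1 vs Y: payoffs [0, 0] → best response A/B (payoff 0)
  P2 vs A: payoffs [0, 5] → best response Y (payoff 5)
  P2 vs B: payoffs [2, 3] → best response Y (payoff 3)
Mutual best responses: (A,Y), (B,Y) → Nash equilibria.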